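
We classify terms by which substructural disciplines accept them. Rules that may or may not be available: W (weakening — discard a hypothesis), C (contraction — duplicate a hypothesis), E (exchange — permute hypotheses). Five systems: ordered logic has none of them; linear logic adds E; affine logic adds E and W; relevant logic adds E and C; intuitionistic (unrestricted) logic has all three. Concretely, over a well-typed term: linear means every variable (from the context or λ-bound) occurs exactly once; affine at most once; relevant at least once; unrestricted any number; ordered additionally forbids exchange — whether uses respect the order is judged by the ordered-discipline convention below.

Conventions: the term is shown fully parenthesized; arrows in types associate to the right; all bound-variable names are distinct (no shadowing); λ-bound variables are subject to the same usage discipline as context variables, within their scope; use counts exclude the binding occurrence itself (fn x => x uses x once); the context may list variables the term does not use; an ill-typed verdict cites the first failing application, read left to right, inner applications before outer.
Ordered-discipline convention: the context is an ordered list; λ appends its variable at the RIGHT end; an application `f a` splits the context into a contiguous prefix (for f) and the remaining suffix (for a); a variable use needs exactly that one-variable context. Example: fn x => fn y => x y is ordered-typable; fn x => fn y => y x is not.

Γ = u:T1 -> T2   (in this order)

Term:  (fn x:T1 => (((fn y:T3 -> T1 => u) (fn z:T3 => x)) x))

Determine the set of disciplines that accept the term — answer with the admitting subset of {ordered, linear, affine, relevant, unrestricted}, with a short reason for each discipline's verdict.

admitted by: unrestricted
variable uses: u: 1, x (bound): 2, y (bound): 0, z (bound): 0
left-to-right use order: u, x, x
typing: the term checks, with type T1 -> T2
ordered: ✗ — x ×2 used more than once (contraction); needs weakening: y, z unused
linear: ✗ — x ×2 used more than once (contraction); needs weakening: y, z unused
affine: ✗ — x ×2 used more than once (contraction)
relevant: ✗ — needs weakening: y, z unused
unrestricted: ✓ — typability at T1 -> T2 is all that's needed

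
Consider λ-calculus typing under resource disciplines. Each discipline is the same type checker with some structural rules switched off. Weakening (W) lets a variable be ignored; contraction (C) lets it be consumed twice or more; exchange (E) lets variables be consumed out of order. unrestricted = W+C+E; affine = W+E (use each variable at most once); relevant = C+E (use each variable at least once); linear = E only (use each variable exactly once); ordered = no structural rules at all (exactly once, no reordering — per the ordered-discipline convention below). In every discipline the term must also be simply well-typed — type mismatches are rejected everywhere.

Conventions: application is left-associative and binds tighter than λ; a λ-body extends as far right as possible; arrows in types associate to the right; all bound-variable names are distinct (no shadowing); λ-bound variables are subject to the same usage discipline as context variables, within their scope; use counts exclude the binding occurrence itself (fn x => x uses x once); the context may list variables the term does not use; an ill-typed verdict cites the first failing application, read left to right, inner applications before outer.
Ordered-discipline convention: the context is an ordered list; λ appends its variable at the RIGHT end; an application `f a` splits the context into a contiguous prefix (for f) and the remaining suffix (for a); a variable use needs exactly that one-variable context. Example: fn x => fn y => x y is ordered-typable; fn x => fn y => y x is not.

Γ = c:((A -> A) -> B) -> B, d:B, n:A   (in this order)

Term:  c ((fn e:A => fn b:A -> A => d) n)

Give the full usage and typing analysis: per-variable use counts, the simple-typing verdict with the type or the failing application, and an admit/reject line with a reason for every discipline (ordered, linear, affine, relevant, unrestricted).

variable uses: c ×1, d ×1, n ×1, e (bound) ×0, b (bound) ×0
left-to-right use order: c, d, n
typing: ✓ — B
ordered ✗ (unused: e, b — weakening required)
linear ✗ (unused: e, b — weakening required)
affine ✓ (no duplicate uses among c, d, n, e, b)
relevant ✗ (unused: e, b — weakening required)
unrestricted ✓ (simply typable at B; W, C, E all held)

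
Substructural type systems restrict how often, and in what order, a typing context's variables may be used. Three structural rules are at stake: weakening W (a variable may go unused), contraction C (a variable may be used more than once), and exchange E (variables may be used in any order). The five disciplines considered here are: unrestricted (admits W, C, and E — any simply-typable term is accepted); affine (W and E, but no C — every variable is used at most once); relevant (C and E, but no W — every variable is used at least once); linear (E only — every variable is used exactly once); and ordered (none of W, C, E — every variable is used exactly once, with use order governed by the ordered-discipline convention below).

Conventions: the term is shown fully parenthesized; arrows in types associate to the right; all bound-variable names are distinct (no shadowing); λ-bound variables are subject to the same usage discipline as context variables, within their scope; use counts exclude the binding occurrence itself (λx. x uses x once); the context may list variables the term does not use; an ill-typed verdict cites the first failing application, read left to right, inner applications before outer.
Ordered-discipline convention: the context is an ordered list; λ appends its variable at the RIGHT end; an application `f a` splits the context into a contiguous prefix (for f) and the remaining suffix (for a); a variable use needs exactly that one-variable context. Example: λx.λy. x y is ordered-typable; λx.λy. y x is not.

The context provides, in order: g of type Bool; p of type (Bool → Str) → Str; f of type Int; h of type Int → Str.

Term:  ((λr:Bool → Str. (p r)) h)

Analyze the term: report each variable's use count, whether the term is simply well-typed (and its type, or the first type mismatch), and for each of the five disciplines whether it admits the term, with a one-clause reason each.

usage: g=0; p=1; f=0; h=1; r (λ-bound)=1
left-to-right use order: p, r, h
typing: ill-typed: argument of type Int → Str where Bool → Str is required
ordered ✗ (not simply typable)
linear ✗ (fails simple typing)
affine ✗ (a type mismatch blocks all five)
relevant ✗ (the type mismatch rejects it)
unrestricted ✗ (not simply typable)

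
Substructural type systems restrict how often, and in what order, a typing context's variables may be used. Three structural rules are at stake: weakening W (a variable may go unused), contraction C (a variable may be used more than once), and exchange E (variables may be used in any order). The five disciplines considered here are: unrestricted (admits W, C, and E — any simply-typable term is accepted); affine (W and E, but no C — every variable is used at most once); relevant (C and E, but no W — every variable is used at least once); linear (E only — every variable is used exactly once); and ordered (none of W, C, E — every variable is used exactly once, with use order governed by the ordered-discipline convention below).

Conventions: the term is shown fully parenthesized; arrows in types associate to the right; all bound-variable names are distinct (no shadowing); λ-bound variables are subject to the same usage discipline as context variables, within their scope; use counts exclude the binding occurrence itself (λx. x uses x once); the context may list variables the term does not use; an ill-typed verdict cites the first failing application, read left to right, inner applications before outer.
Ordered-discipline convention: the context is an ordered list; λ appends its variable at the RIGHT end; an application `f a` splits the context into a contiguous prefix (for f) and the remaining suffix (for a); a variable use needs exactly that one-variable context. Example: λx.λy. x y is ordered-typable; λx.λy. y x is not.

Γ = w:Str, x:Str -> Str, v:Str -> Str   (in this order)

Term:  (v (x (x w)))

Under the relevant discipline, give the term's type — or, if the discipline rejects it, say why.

term : Str
variable uses: w: 1; x: 2; v: 1
uses in reading order: v, x, x, w
typing: well-typed at Str
across the five disciplines: ordered ✗ | linear ✗ | affine ✗ | relevant ✓ | unrestricted ✓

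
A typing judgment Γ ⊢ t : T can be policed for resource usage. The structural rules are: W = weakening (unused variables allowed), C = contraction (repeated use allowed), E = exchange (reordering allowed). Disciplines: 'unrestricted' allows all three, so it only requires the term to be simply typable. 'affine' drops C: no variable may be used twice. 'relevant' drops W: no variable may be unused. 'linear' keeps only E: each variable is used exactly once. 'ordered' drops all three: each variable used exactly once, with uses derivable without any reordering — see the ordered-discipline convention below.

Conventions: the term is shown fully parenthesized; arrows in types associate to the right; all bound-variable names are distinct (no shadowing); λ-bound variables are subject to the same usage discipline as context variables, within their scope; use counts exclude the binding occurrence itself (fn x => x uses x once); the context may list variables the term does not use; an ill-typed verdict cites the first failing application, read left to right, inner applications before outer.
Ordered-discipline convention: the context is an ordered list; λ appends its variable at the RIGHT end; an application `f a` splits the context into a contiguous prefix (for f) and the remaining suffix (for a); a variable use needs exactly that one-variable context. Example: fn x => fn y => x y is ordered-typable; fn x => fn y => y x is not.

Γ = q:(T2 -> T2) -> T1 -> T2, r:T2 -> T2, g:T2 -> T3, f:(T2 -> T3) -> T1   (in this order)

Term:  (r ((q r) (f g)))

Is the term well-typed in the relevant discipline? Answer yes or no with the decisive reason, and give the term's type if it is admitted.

yes — none of q, r, g, f goes unused; term : T2
usage: q: 1×; r: 2×; g: 1×; f: 1×
uses in reading order: r, q, r, f, g
typing: ✓ — T2
across the five disciplines: ordered ✗, linear ✗, affine ✗, relevant ✓, unrestricted ✓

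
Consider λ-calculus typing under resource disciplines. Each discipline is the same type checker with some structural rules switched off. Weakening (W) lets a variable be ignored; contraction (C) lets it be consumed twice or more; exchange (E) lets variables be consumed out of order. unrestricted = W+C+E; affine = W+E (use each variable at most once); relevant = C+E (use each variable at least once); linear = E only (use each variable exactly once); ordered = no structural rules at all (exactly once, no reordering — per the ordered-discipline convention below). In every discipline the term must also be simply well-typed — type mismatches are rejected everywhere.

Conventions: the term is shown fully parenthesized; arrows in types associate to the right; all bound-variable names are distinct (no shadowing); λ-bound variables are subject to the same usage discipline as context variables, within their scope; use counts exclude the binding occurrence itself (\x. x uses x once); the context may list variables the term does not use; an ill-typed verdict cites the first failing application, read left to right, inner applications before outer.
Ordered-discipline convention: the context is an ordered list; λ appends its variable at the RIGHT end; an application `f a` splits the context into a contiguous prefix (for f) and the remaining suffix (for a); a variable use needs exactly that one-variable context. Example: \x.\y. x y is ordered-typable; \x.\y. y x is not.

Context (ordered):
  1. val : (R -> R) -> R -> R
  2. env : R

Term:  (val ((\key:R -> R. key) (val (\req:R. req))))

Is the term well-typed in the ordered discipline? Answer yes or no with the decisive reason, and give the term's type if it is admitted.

no — needs contraction — val ×2; unused: env — weakening required
usage: val=2; env=0; key (λ-bound)=1; req (λ-bound)=1
use order (left to right): val, key, val, req
typing: well-typed — term : R -> R
all disciplines: ordered ✗; linear ✗; affine ✗; relevant ✗; unrestricted ✓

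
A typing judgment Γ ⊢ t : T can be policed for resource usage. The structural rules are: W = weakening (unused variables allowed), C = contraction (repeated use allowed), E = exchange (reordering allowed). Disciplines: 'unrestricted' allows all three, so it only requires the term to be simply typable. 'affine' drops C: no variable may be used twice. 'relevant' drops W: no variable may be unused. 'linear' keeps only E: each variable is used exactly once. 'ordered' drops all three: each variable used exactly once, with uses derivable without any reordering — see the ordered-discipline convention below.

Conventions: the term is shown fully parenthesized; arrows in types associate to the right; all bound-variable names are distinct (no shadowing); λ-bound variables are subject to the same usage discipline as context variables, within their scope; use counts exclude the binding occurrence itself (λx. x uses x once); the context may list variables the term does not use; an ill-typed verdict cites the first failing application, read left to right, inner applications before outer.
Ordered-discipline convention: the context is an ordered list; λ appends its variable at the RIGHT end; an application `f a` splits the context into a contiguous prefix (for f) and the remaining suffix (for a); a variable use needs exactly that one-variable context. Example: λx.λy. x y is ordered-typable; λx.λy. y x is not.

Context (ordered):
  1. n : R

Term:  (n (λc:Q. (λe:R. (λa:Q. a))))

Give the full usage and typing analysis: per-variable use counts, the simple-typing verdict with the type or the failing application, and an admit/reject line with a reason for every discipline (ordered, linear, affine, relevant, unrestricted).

counts: n: 1×; c [bound]: 0×; e [bound]: 0×; a [bound]: 1×
uses in reading order: n, a
typing: ill-typed: non-arrow in function slot: R
ordered: ✗ — the type mismatch rejects it
linear: ✗ — not simply typable
affine: ✗ — fails simple typing
relevant: ✗ — a type mismatch blocks all five
unrestricted: ✗ — the type mismatch rejects it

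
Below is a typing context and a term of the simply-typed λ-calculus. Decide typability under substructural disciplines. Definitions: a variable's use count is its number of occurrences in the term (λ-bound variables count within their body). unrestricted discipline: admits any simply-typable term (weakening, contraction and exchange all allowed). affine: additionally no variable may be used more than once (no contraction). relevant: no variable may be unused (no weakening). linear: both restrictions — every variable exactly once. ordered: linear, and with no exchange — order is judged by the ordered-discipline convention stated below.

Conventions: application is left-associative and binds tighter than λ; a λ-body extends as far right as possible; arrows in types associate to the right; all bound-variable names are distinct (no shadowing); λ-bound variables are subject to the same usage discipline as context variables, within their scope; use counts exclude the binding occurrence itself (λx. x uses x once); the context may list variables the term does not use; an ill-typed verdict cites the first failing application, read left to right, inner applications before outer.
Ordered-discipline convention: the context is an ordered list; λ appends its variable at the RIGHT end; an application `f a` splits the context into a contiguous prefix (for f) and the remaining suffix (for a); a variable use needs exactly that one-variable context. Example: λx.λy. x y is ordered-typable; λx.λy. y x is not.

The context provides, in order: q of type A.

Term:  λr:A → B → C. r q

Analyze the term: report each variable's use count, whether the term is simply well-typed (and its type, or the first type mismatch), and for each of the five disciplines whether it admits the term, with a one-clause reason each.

use counts: q: 1×; r (bound): 1×
order of uses: r, q
typing: the term checks, with type (A → B → C) → B → C
ordered: ✗ — no contiguous prefix/suffix split fits r, q
linear: ✓ — exactly-once usage across q, r
affine: ✓ — none of q, r used more than once
relevant: ✓ — none of q, r goes unused
unrestricted: ✓ — simply typable at (A → B → C) → B → C; W, C, E all held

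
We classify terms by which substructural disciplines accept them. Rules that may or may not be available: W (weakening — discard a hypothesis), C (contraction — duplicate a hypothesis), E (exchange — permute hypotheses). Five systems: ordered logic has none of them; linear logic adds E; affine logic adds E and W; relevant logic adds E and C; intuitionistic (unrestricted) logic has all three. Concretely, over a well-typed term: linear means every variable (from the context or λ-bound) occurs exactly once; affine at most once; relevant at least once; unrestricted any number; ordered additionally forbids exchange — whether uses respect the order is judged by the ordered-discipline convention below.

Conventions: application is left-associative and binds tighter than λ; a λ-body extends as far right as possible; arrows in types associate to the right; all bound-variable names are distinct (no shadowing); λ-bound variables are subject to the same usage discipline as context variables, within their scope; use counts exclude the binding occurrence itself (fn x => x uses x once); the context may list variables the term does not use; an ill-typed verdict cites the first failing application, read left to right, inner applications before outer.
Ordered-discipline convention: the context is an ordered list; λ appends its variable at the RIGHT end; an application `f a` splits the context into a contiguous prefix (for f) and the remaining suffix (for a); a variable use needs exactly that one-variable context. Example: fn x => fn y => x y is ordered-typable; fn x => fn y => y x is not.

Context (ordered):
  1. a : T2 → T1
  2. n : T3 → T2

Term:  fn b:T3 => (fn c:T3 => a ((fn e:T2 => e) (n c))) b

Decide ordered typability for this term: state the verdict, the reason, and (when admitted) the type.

yes — a, n, b, c, e once each; derivable with no W/C/E; term : T3 → T1
variable uses: a: 1; n: 1; b (bound): 1; c (bound): 1; e (bound): 1
order of uses: a, e, n, c, b
typing: well-typed — term : T3 → T1
across the five disciplines: ordered ✓ | linear ✓ | affine ✓ | relevant ✓ | unrestricted ✓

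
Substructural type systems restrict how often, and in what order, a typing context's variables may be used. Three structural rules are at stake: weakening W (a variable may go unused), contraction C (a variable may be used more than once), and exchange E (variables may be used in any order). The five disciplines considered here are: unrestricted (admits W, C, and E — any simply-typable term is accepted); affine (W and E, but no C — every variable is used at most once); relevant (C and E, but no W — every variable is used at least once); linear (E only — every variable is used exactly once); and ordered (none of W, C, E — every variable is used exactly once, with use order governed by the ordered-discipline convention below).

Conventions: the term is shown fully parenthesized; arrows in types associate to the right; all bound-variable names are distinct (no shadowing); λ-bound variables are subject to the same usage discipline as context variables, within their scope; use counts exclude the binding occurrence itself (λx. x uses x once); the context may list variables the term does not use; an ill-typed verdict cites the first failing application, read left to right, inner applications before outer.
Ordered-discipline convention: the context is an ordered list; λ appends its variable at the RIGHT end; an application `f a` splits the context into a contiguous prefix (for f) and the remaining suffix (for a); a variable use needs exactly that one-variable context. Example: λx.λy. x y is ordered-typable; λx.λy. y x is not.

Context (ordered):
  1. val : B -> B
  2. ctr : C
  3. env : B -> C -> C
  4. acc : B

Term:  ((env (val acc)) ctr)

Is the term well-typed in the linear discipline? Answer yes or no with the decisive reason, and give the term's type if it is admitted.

yes — val, ctr, env, acc: one use apiece; term : C
counts: val: 1×; ctr: 1×; env: 1×; acc: 1×
order of uses: env, val, acc, ctr
typing: the term checks, with type C
all disciplines: ordered ✗ | linear ✓ | affine ✓ | relevant ✓ | unrestricted ✓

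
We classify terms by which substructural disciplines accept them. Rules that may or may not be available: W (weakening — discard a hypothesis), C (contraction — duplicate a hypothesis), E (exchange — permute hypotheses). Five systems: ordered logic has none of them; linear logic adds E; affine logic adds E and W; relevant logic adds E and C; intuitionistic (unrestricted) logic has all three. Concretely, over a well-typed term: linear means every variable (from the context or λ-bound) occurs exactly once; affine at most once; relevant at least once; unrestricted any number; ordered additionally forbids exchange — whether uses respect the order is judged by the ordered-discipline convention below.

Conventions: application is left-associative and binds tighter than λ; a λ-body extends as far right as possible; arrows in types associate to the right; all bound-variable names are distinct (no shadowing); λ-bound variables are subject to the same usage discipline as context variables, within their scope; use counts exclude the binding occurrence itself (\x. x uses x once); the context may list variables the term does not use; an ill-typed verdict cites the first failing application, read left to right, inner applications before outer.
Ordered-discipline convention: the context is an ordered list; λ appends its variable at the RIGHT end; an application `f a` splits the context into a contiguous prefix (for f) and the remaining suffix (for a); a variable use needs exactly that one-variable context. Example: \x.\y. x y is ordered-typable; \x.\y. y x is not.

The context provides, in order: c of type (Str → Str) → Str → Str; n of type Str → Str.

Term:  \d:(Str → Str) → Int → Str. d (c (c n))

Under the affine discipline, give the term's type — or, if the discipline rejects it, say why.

not well-typed under affine — needs contraction — c ×2
usage: c=2; n=1; d [bound]=1
order of uses: d, c, c, n
typing: well-typed — term : ((Str → Str) → Int → Str) → Int → Str
all disciplines: ordered ✗; linear ✗; affine ✗; relevant ✓; unrestricted ✓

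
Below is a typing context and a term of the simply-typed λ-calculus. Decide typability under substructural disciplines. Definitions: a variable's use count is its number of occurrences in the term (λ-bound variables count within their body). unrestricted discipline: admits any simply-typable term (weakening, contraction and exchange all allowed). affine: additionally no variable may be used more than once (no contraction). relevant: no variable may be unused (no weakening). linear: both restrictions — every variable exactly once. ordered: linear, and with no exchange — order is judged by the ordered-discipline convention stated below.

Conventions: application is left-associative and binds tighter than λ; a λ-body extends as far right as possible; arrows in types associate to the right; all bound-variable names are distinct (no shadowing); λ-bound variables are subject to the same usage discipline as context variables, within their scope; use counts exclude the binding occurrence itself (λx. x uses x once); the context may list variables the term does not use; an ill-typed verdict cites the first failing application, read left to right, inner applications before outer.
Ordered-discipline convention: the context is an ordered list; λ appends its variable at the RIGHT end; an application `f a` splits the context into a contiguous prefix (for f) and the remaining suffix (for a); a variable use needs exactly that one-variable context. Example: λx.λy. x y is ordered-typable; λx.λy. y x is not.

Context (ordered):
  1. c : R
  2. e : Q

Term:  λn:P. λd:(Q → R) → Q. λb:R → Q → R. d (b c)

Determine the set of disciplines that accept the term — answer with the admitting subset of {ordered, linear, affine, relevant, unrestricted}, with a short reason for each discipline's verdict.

admitted by: affine, unrestricted
usage: c: 1, e: 0, n [bound]: 0, d [bound]: 1, b [bound]: 1
use order (left to right): d, b, c
typing: well-typed — term : P → ((Q → R) → Q) → (R → Q → R) → Q
ordered: ✗ — e, n left unused
linear: ✗ — e, n left unused
affine: ✓ — no duplicate uses among c, e, n, d, b
relevant: ✗ — e, n left unused
unrestricted: ✓ — type-checks (P → ((Q → R) → Q) → (R → Q → R) → Q) and nothing is barred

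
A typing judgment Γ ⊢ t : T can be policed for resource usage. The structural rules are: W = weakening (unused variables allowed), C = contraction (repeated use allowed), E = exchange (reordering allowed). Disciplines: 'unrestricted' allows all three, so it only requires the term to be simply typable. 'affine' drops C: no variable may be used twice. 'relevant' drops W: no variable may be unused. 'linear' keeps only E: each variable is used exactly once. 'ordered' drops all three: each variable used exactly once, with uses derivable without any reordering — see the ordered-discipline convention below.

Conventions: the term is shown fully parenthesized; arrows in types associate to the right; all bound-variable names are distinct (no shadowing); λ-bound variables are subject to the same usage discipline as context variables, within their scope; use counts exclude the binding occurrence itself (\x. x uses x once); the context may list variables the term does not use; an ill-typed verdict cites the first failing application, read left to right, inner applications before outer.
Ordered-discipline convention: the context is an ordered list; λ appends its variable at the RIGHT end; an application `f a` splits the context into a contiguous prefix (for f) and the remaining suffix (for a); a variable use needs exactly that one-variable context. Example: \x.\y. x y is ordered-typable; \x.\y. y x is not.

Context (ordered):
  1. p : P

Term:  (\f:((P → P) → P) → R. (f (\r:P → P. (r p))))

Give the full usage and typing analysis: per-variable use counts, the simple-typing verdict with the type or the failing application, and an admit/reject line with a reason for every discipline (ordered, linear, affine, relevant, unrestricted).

variable uses: p: 1×, f (λ-bound): 1×, r (λ-bound): 1×
left-to-right use order: f, r, p
typing: the term checks, with type (((P → P) → P) → R) → R
ordered ✗ (no contiguous prefix/suffix split fits f, r, p)
linear ✓ (single use per variable (p, f, r))
affine ✓ (at most one use each (p, f, r))
relevant ✓ (at least one use each (p, f, r))
unrestricted ✓ (well-typed at (((P → P) → P) → R) → R; no restrictions here)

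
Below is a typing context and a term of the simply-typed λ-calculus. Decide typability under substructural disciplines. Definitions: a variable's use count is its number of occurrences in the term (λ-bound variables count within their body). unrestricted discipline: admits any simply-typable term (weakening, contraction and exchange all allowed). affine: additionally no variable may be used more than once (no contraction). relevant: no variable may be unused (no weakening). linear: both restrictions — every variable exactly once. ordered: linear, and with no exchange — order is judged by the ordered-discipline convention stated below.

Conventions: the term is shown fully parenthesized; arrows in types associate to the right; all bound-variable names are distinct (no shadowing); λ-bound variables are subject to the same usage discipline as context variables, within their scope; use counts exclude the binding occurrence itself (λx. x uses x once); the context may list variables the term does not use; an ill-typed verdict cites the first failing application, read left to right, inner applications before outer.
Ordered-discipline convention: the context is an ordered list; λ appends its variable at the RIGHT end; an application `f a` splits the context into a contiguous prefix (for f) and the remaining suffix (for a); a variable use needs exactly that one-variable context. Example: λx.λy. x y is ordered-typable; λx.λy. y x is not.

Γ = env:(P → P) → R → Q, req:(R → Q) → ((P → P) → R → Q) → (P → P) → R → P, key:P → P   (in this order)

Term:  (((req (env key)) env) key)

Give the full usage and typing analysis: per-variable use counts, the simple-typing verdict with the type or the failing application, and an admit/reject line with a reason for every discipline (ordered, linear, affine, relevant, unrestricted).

variable uses: env=2; req=1; key=2
order of uses: req, env, key, env, key
typing: well-typed at R → P
ordered ✗ (repeated use of env ×2, key ×2)
linear ✗ (repeated use of env ×2, key ×2)
affine ✗ (repeated use of env ×2, key ×2)
relevant ✓ (none of env, req, key goes unused)
unrestricted ✓ (simply typable at R → P; W, C, E all held)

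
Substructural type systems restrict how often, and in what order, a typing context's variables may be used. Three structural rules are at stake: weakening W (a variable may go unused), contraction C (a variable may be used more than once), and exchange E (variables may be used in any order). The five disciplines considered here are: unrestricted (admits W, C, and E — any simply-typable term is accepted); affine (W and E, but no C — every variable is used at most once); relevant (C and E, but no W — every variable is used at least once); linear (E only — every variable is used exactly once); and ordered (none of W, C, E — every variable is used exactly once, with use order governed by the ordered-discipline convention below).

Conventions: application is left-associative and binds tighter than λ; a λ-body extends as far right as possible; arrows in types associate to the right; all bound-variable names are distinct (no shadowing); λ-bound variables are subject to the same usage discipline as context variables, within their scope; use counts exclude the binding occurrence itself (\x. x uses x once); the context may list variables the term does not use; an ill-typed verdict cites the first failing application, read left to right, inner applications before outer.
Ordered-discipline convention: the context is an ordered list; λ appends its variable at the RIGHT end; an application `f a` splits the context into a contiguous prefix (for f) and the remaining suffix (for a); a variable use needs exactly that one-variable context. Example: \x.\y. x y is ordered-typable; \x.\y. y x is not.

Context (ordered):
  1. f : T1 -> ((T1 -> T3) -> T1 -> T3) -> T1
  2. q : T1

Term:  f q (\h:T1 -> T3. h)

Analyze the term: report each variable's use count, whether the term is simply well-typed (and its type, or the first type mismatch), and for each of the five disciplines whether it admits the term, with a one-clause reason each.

usage: f: 1×, q: 1×, h (λ-bound): 1×
uses in reading order: f, q, h
typing: well-typed at T1
ordered: ✓ — f, q, h once each; derivable with no W/C/E
linear: ✓ — each of f, q, h used exactly once
affine: ✓ — none of f, q, h used more than once
relevant: ✓ — f, q, h: all used, weakening unneeded
unrestricted: ✓ — type-checks (T1) and nothing is barred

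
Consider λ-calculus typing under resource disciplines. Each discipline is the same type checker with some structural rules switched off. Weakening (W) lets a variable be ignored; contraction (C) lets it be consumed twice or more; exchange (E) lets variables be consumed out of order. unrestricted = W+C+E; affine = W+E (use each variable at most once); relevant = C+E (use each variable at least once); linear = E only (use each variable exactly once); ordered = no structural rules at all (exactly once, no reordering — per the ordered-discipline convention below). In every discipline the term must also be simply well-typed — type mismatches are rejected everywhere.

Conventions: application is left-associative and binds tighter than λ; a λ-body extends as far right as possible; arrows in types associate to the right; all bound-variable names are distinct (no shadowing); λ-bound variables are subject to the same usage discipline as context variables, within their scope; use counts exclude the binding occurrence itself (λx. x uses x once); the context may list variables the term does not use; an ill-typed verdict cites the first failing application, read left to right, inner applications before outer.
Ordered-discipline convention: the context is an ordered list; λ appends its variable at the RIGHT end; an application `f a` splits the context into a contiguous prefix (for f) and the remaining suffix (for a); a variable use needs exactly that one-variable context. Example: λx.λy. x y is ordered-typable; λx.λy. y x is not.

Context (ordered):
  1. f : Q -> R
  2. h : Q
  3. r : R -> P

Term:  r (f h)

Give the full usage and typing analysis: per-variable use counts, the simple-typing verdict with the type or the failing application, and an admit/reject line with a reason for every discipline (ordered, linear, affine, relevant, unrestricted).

counts: f: 1, h: 1, r: 1
order of uses: r, f, h
typing: ✓ — P
ordered: ✗ — use order r, f, h needs exchange
linear: ✓ — f, h, r: one use apiece
affine: ✓ — no duplicate uses among f, h, r
relevant: ✓ — at least one use each (f, h, r)
unrestricted: ✓ — simply typable at P; W, C, E all held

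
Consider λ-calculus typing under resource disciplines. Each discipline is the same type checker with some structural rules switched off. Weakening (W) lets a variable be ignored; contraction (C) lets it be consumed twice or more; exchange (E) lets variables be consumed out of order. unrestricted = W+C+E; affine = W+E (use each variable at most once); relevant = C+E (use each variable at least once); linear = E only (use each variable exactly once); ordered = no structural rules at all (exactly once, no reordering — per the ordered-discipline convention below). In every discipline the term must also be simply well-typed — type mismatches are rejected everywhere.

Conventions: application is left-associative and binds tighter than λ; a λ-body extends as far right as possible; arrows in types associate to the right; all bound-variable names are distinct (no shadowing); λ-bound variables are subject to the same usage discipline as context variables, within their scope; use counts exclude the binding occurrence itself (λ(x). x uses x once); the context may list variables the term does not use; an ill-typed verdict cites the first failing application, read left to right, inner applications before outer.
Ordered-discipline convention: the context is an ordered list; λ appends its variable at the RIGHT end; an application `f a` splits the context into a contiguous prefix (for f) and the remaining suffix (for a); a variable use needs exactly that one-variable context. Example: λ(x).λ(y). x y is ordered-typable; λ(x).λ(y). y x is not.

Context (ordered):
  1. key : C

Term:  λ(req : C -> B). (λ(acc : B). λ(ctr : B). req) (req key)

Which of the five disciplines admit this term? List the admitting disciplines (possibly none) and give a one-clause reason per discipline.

admitted in: unrestricted
counts: key: 1; req (λ-bound): 2; acc (λ-bound): 0; ctr (λ-bound): 0
uses in reading order: req, req, key
typing: well-typed — term : (C -> B) -> B -> C -> B
ordered: ✗, needs contraction — req ×2; acc, ctr left unused
linear: ✗, needs contraction — req ×2; acc, ctr left unused
affine: ✗, needs contraction — req ×2
relevant: ✗, acc, ctr left unused
unrestricted: ✓, well-typed at (C -> B) -> B -> C -> B; no restrictions here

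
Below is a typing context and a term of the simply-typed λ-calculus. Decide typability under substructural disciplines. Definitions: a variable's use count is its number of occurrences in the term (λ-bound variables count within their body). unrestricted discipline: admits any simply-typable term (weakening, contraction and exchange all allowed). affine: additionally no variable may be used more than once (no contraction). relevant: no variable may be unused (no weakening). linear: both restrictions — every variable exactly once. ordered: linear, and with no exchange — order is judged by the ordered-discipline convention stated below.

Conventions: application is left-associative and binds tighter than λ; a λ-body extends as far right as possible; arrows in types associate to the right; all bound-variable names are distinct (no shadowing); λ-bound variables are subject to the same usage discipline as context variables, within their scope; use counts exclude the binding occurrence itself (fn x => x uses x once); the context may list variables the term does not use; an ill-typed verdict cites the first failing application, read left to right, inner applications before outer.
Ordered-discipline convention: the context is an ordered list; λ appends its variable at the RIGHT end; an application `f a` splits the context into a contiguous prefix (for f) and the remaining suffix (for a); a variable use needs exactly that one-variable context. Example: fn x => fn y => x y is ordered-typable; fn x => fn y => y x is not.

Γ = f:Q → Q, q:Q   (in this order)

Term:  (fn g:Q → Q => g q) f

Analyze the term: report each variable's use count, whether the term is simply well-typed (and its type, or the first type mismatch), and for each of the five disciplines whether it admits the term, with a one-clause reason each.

usage: f: 1; q: 1; g [bound]: 1
uses in reading order: g, q, f
typing: ✓ — Q
ordered: ✗ — no ordered split (uses run g, q, f)
linear: ✓ — single use per variable (f, q, g)
affine: ✓ — at most one use each (f, q, g)
relevant: ✓ — f, q, g: all used, weakening unneeded
unrestricted: ✓ — simply typable at Q; W, C, E all held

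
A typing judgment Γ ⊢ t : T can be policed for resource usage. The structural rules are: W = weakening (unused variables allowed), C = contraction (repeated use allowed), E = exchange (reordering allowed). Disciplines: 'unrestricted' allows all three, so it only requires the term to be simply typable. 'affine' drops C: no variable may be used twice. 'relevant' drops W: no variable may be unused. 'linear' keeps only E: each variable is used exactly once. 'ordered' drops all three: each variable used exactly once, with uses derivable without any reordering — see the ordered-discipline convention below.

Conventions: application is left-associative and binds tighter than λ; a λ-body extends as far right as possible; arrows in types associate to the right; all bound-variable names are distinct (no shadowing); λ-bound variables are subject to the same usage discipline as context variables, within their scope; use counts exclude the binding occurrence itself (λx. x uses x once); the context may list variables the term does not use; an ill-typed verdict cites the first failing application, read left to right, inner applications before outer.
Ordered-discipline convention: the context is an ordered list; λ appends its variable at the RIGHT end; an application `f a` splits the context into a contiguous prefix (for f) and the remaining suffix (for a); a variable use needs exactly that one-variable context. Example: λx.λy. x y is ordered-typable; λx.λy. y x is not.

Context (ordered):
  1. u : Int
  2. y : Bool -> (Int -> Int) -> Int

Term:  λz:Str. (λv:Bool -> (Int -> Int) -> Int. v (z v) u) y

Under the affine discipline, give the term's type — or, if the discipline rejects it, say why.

not well-typed under affine — the type mismatch rejects it
usage: u: 1×, y: 1×, z (bound): 1×, v (bound): 2×
uses in reading order: v, z, v, u, y
typing: ill-typed: applying a non-function (Str)
all disciplines: ordered ✗, linear ✗, affine ✗, relevant ✗, unrestricted ✗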